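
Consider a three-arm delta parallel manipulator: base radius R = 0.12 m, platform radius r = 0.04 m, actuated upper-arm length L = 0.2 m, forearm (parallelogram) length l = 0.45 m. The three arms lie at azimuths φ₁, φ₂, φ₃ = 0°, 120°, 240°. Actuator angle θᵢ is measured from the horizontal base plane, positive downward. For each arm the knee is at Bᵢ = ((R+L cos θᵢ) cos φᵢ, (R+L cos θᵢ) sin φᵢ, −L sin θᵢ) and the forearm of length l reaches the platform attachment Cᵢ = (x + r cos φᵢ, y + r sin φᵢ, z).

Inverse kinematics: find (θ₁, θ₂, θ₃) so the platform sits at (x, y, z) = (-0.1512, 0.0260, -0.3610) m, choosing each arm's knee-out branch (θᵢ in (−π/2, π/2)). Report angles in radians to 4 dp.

arm 1 (φ=0.0°): x'=-0.1512, y'=0.0260
  A=0.2312, B=-0.3610, C=(l²−L²−A²−y'²−z²)/(2L)=-0.0549
  √(A²+B²)=0.4287;  θ1 = -1.0012+1.6992 ≈ 0.6980
rotate P by −φ2: (0.0981, 0.1179, -0.3610)
  A cos θ + B sin θ = C:  -0.0181·cos θ + -0.3610·sin θ = 0.0449
  √(A²+B²)=0.3615;  θ2 = -1.6209+1.4464 ≈ -0.1745
rotate P by −φ3: (0.0531, -0.1439, -0.3610)
  A cos θ + B sin θ = C:  0.0269·cos θ + -0.3610·sin θ = 0.0268
  γ=atan2(-0.3610,0.0269)=-1.4964;  ψ=arccos(0.0741)=1.4966;  θ3=γ+ψ≈0.0002

θ₁ = 0.6980, θ₂ = -0.1745, θ₃ = 0.0002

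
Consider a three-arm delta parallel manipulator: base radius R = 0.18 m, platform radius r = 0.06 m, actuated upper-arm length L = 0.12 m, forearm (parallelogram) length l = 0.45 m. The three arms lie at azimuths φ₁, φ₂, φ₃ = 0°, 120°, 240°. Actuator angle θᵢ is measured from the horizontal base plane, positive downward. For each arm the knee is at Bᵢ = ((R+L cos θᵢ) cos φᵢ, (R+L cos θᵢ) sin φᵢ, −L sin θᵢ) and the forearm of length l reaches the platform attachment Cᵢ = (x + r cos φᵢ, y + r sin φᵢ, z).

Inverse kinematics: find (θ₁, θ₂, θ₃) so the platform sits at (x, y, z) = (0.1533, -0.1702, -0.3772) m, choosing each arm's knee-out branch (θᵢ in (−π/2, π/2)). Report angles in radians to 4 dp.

φ1=0.0° → target in arm frame (0.1533, -0.1702)
  A cos θ + B sin θ = C:  -0.0333·cos θ + -0.3772·sin θ = 0.0656
  θ1 = atan2(B,A) + arccos(C/0.3787) = -0.2622
φ2=120.0° → target in arm frame (-0.2240, -0.0477)
  A=0.3440, B=-0.3772, C=(l²−L²−A²−y'²−z²)/(2L)=-0.3118
  θ2 = atan2(B,A) + arccos(C/0.5105) = 1.3963
arm 3 (φ=240.0°): x'=0.0707, y'=0.2179
  A cos θ + B sin θ = C:  0.0493·cos θ + -0.3772·sin θ = -0.0170
  γ=atan2(-0.3772,0.0493)=-1.4410;  ψ=arccos(-0.0446)=1.6154;  θ3=γ+ψ≈0.1744

θ₁ = -0.2622, θ₂ = 1.3963, θ₃ = 0.1744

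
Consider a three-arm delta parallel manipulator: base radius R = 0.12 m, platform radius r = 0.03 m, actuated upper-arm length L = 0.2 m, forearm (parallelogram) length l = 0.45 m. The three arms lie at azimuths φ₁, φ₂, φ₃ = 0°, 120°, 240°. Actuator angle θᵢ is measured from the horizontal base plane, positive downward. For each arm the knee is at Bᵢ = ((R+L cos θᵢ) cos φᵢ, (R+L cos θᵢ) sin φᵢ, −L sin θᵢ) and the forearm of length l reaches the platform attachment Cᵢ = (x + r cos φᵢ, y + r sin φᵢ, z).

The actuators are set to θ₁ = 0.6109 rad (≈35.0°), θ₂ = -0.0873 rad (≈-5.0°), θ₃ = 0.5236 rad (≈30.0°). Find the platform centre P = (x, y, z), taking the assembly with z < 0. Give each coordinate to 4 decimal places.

(-0.0775, 0.1014, -0.4018)

φ1=0.0°: virtual centre (0.2538, 0.0000, -0.1147), radius l
φ2=120.0°: virtual centre (-0.1446, 0.2505, 0.0174), radius l
φ3=240.0°: virtual centre (-0.1316, -0.2279, -0.1000), radius l
eliminate P² terms by subtracting sphere 1 from 2 and 3
plane₁₂: -0.7969x+0.5010y+0.2643z = 0.0064
det = 0.7495;  x = -0.0050+0.1805z,  y = 0.0048+-0.2406z
into |P−O₁|² = l²: 1.0904z² + 0.1337z + -0.1223 = 0;  Δ = 0.5514;  z = -0.4018 or 0.2792 → z<0 root = -0.4018
x = -0.0775, y = 0.1014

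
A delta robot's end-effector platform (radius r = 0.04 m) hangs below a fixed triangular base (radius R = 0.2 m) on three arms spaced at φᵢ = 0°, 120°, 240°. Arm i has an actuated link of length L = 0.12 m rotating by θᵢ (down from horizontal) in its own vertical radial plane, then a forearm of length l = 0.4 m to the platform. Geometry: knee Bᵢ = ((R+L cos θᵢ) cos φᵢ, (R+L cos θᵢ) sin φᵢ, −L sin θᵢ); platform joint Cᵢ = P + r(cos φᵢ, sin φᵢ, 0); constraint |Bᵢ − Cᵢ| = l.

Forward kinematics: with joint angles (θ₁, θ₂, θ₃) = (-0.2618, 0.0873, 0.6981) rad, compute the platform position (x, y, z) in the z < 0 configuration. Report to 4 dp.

arm 1 at φ=0.0°: e+L cos θ1 = 0.2759;  O1 = (0.2759, 0.0000, 0.0311)
φ2=120.0°: virtual centre (-0.1398, 0.2421, -0.0105), radius l
φ3=240.0°: virtual centre (-0.1260, -0.2182, -0.0771), radius l
|O₂|²−|O₁|² = 0.0012;  |O₃|²−|O₁|² = -0.0077
linear system: -0.8314x+0.4842y = 0.0012−-0.0830z; -0.8037x+-0.4364y = -0.0077−-0.2164z
Cramer: x(z) = 0.0043-0.1875z;  y(z) = 0.0097-0.1505z
into |P−O₁|² = l²: 1.0578z² + 0.0368z + -0.0852 = 0;  Δ = 0.3616;  z = -0.3017 or 0.2668 → z<0 root = -0.3017
x = 0.0608, y = 0.0551

(0.0608, 0.0551, -0.3017)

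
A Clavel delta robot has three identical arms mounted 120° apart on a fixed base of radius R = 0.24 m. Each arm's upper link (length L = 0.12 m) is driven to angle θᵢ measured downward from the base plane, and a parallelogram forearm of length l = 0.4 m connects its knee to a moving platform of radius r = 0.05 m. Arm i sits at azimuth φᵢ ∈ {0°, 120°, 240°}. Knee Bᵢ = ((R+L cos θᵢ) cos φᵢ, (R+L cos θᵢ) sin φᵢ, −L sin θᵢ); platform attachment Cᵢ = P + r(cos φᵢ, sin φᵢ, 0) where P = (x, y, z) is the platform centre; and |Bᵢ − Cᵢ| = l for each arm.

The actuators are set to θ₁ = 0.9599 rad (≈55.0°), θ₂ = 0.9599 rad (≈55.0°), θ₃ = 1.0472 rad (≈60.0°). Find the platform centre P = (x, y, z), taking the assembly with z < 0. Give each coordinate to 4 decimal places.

(0.0052, 0.0091, -0.4075)

φ1=0.0°: virtual centre (0.2588, 0.0000, -0.0983), radius l
arm 2 at φ=120.0°: ρ2 = 0.2588;  S2 = (-0.1294, 0.2242, -0.0983)
S3 = (0.2500·cos240.0°, 0.2500·sin240.0°, -0.1039) = (-0.1250, -0.2165, -0.1039)
|S₂|²−|S₁|² = 0.0000;  |S₃|²−|S₁|² = -0.0034
linear system: -0.7765x+0.4483y = 0.0000−0.0000z; -0.7677x+-0.4330y = -0.0034−-0.0113z
det = 0.6804;  x = 0.0022+-0.0074z,  y = 0.0038+-0.0128z
into |P−S₁|² = l²: 1.0002z² + 0.2003z + -0.0845 = 0;  Δ = 0.3781;  z = -0.4075 or 0.2072 → z<0 root = -0.4075
x = 0.0052, y = 0.0091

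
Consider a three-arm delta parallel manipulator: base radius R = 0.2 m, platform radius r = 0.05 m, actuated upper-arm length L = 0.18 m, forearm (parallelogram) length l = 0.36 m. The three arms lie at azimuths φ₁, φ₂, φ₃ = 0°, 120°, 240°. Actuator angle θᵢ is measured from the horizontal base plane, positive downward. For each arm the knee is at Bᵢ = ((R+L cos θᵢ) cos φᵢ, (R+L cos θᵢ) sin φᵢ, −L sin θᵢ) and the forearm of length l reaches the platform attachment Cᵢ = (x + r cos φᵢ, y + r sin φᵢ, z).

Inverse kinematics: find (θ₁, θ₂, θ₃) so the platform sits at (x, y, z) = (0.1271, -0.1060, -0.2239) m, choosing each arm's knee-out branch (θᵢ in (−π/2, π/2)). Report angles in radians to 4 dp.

θ₁ = -0.3490, θ₂ = 1.3092, θ₃ = 0.4364

rotate P by −φ1: (0.1271, -0.1060, -0.2239)
  A=0.0229, B=-0.2239, C=(l²−L²−A²−y'²−z²)/(2L)=0.0981
  θ1 = atan2(B,A) + arccos(C/0.2251) = -0.3490
φ2=120.0° → target in arm frame (-0.1553, -0.0571)
  A cos θ + B sin θ = C:  0.3053·cos θ + -0.2239·sin θ = -0.1373
  γ=atan2(-0.2239,0.3053)=-0.6327;  ψ=arccos(-0.3626)=1.9419;  θ2=γ+ψ≈1.3092
arm 3 (φ=240.0°): x'=0.0282, y'=0.1631
  e−x'=0.1218;  (l²−L²−(e−x')²−y'²−z²)/2L = 0.0157
  √(A²+B²)=0.2549;  θ3 = -1.0727+1.5091 ≈ 0.4364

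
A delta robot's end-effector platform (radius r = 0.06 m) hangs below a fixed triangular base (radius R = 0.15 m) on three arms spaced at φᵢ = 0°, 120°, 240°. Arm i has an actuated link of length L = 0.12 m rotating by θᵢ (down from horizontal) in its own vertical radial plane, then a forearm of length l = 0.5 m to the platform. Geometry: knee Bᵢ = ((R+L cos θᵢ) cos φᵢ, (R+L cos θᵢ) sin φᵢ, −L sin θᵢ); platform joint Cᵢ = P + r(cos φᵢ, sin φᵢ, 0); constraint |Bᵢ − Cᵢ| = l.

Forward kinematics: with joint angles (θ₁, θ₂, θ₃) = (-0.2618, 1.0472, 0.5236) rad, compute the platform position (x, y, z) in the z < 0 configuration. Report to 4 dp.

arm 1 at φ=0.0°: ρ1 = 0.2059;  O1 = (0.2059, 0.0000, 0.0311)
O2 = (0.1500·cos120.0°, 0.1500·sin120.0°, -0.1039) = (-0.0750, 0.1299, -0.1039)
arm 3 at φ=240.0°: ρ3 = 0.1939;  O3 = (-0.0970, -0.1679, -0.0600)
eliminate P² terms by subtracting sphere 1 from 2 and 3
[-0.5618 0.2598 -0.2700]·P = -0.0101;  [-0.6057 -0.3359 -0.1821]·P = -0.0022
Cramer: x(z) = 0.0114-0.3987z;  y(z) = -0.0141+0.1769z
into |P−O₁|² = l²: 1.1903z² + 0.0880z + -0.2110 = 0;  Δ = 1.0123;  z = -0.4596 or 0.3857 → z<0 root = -0.4596
x = 0.1947, y = -0.0954

(0.1947, -0.0954, -0.4596)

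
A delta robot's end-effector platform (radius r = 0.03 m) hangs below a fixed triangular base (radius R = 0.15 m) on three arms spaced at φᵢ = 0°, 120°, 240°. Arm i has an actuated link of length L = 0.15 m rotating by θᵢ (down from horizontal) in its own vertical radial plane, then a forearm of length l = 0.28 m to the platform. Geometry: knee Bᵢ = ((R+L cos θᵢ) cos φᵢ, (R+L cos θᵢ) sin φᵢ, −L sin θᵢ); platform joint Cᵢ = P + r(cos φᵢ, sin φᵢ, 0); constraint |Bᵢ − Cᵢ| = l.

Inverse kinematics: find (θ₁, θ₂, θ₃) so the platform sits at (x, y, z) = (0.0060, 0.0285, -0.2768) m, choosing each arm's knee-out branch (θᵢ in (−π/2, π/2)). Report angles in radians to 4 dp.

rotate P by −φ1: (0.0060, 0.0285, -0.2768)
  A=0.1140, B=-0.2768, C=(l²−L²−A²−y'²−z²)/(2L)=-0.1151
  θ1 = atan2(B,A) + arccos(C/0.2994) = 0.7853
arm 2 (φ=120.0°): x'=0.0217, y'=-0.0194
  A=0.0983, B=-0.2768, C=(l²−L²−A²−y'²−z²)/(2L)=-0.1025
  √(A²+B²)=0.2937;  θ2 = -1.2295+1.9274 ≈ 0.6979
φ3=240.0° → target in arm frame (-0.0277, -0.0091)
  A cos θ + B sin θ = C:  0.1477·cos θ + -0.2768·sin θ = -0.1420
  γ=atan2(-0.2768,0.1477)=-1.0807;  ψ=arccos(-0.4527)=2.0406;  θ3=γ+ψ≈0.9599

θ₁ = 0.7853, θ₂ = 0.6979, θ₃ = 0.9599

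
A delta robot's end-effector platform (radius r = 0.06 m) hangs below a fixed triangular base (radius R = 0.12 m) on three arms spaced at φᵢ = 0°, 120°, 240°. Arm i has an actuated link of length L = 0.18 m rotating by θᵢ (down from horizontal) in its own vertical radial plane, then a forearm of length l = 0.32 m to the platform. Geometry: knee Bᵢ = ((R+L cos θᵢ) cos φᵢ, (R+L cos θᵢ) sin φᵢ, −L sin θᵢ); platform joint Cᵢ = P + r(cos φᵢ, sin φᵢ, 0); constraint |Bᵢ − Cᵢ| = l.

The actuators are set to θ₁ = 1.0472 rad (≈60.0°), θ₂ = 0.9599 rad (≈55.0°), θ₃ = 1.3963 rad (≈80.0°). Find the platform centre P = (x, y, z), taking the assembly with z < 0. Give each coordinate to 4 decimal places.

φ1=0.0°: virtual centre (0.1500, 0.0000, -0.1559), radius l
arm 2 at φ=120.0°: ρ2 = 0.1632;  O2 = (-0.0816, 0.1414, -0.1474)
O3 = (0.0913·cos240.0°, 0.0913·sin240.0°, -0.1773) = (-0.0456, -0.0790, -0.1773)
eliminate P² terms by subtracting sphere 1 from 2 and 3
plane₁₂: -0.4632x+0.2828y+0.0169z = 0.0016
det = 0.1838;  x = 0.0095+-0.0513z,  y = 0.0211+-0.1437z
sphere 1 gives Az²+Bz+C=0 with A=1.0233, B=0.3201, C=-0.0579;  B²−4AC=0.3395;  roots -0.4411, 0.1283;  negative root z = -0.4411
x = 0.0321, y = 0.0845

(0.0321, 0.0845, -0.4411)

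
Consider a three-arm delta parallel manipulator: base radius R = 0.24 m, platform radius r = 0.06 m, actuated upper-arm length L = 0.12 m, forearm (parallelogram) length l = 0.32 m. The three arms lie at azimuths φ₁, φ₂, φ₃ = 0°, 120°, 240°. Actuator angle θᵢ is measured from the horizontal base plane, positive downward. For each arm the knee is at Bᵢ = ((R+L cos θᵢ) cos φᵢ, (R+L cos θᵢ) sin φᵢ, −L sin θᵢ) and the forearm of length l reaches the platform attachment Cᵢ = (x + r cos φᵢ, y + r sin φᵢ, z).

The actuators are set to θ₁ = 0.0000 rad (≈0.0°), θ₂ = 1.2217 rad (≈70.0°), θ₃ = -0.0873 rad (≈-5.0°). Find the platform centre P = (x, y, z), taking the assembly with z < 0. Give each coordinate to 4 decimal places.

(0.0437, -0.0824, -0.1730)

arm 1 at φ=0.0°: e+L cos θ1 = 0.3000;  O1 = (0.3000, 0.0000, 0.0000)
O2 = (0.2210·cos120.0°, 0.2210·sin120.0°, -0.1128) = (-0.1105, 0.1914, -0.1128)
O3 = (0.2995·cos240.0°, 0.2995·sin240.0°, 0.0105) = (-0.1498, -0.2594, 0.0105)
|O₂|²−|O₁|² = -0.0284;  |O₃|²−|O₁|² = -0.0002
plane₁₂: -0.8210x+0.3829y+-0.2255z = -0.0284
det = 0.7704;  x = 0.0192+-0.1415z,  y = -0.0330+0.2856z
quadratic in z: (1.1016)z²+(0.0606)z+(-0.0225)=0, √Δ=0.3205 → z ∈ {-0.1730, 0.1180}; z = -0.1730 (taking z<0)
x = 0.0437, y = -0.0824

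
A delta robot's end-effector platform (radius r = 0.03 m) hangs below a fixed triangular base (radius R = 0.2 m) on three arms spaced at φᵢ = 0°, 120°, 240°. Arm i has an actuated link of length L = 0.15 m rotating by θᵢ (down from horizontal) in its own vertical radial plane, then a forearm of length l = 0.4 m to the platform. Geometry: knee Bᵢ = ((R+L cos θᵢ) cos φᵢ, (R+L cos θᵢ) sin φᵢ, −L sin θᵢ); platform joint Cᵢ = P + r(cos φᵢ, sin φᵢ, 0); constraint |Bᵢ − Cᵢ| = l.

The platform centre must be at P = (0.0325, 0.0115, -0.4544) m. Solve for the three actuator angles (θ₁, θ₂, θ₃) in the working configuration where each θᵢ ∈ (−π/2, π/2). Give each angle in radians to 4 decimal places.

rotate P by −φ1: (0.0325, 0.0115, -0.4544)
  e−x'=0.1375;  (l²−L²−(e−x')²−y'²−z²)/2L = -0.2934
  γ=atan2(-0.4544,0.1375)=-1.2770;  ψ=arccos(-0.6180)=2.2370;  θ1=γ+ψ≈0.9600
φ2=120.0° → target in arm frame (-0.0063, -0.0339)
  A cos θ + B sin θ = C:  0.1763·cos θ + -0.4544·sin θ = -0.3374
  θ2 = atan2(B,A) + arccos(C/0.4874) = 1.1346
arm 3 (φ=240.0°): x'=-0.0262, y'=0.0224
  A cos θ + B sin θ = C:  0.1962·cos θ + -0.4544·sin θ = -0.3599
  θ3 = atan2(B,A) + arccos(C/0.4950) = 1.2219

θ₁ = 0.9600, θ₂ = 1.1346, θ₃ = 1.2219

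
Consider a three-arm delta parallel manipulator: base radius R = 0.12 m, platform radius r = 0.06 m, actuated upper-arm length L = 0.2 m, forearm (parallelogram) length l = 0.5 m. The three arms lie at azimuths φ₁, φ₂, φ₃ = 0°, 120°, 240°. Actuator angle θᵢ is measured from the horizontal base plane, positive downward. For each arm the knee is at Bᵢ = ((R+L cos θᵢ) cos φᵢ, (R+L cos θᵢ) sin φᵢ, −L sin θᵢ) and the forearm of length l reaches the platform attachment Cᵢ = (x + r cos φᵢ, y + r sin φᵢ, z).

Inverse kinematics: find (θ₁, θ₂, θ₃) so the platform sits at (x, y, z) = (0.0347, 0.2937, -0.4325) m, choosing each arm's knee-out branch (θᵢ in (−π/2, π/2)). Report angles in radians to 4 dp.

φ1=0.0° → target in arm frame (0.0347, 0.2937)
  A=0.0253, B=-0.4325, C=(l²−L²−A²−y'²−z²)/(2L)=-0.1599
  γ=atan2(-0.4325,0.0253)=-1.5124;  ψ=arccos(-0.3691)=1.9488;  θ1=γ+ψ≈0.4364
arm 2 (φ=120.0°): x'=0.2370, y'=-0.1769
  A cos θ + B sin θ = C:  -0.1770·cos θ + -0.4325·sin θ = -0.0992
  θ2 = atan2(B,A) + arccos(C/0.4673) = -0.1746
arm 3 (φ=240.0°): x'=-0.2717, y'=-0.1168
  A cos θ + B sin θ = C:  0.3317·cos θ + -0.4325·sin θ = -0.2518
  √(A²+B²)=0.5451;  θ3 = -0.9165+2.0510 ≈ 1.1345

θ₁ = 0.4364, θ₂ = -0.1746, θ₃ = 1.1345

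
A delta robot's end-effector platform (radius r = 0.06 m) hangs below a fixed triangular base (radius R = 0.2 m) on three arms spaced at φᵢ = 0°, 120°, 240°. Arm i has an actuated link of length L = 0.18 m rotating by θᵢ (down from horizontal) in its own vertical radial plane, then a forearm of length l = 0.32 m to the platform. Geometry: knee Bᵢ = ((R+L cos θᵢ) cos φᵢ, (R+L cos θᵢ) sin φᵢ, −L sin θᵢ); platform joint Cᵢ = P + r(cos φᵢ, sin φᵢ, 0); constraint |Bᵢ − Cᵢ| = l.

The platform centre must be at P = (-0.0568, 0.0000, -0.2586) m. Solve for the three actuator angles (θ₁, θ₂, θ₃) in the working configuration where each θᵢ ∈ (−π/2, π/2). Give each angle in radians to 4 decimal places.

rotate P by −φ1: (-0.0568, 0.0000, -0.2586)
  A cos θ + B sin θ = C:  0.1968·cos θ + -0.2586·sin θ = -0.0989
  √(A²+B²)=0.3250;  θ1 = -0.9203+1.8800 ≈ 0.9598
rotate P by −φ2: (0.0284, 0.0492, -0.2586)
  A cos θ + B sin θ = C:  0.1116·cos θ + -0.2586·sin θ = -0.0326
  γ=atan2(-0.2586,0.1116)=-1.1634;  ψ=arccos(-0.1159)=1.6869;  θ2=γ+ψ≈0.5235
φ3=240.0° → target in arm frame (0.0284, -0.0492)
  A cos θ + B sin θ = C:  0.1116·cos θ + -0.2586·sin θ = -0.0326
  √(A²+B²)=0.2817;  θ3 = -1.1634+1.6869 ≈ 0.5235

θ₁ = 0.9598, θ₂ = 0.5235, θ₃ = 0.5235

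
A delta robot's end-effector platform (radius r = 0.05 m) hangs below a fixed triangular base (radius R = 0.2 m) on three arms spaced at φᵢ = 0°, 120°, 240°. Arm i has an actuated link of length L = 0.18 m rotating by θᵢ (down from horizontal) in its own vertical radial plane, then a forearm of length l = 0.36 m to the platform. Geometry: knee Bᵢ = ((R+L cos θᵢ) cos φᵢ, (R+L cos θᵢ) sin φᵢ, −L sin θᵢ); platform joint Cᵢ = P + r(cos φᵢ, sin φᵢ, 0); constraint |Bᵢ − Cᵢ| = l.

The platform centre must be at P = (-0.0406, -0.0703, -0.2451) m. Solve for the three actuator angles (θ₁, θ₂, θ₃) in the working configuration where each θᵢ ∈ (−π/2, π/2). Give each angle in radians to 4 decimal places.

φ1=0.0° → target in arm frame (-0.0406, -0.0703)
  A cos θ + B sin θ = C:  0.1906·cos θ + -0.2451·sin θ = -0.0115
  γ=atan2(-0.2451,0.1906)=-0.9098;  ψ=arccos(-0.0371)=1.6079;  θ1=γ+ψ≈0.6980
φ2=120.0° → target in arm frame (-0.0406, 0.0703)
  e−x'=0.1906;  (l²−L²−(e−x')²−y'²−z²)/2L = -0.0115
  θ2 = atan2(B,A) + arccos(C/0.3105) = 0.6980
rotate P by −φ3: (0.0812, 0.0000, -0.2451)
  A cos θ + B sin θ = C:  0.0688·cos θ + -0.2451·sin θ = 0.0900
  γ=atan2(-0.2451,0.0688)=-1.2971;  ψ=arccos(0.3534)=1.2096;  θ3=γ+ψ≈-0.0875

θ₁ = 0.6980, θ₂ = 0.6980, θ₃ = -0.0875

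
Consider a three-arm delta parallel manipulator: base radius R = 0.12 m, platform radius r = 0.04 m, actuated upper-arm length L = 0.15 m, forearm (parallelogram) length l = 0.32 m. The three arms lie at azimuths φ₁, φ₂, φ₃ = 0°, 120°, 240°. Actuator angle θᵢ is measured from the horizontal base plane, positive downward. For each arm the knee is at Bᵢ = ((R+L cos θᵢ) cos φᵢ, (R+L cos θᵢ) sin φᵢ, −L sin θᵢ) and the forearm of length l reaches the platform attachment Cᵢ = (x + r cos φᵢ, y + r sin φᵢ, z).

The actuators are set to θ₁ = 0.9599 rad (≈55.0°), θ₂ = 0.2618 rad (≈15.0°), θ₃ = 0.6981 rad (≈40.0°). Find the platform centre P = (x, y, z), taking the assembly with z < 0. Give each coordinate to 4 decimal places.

(-0.0765, 0.0548, -0.3243)

O1 = (0.1660·cos0.0°, 0.1660·sin0.0°, -0.1229) = (0.1660, 0.0000, -0.1229)
arm 2 at φ=120.0°: e+L cos θ2 = 0.2249;  O2 = (-0.1124, 0.1948, -0.0388)
O3 = (0.1949·cos240.0°, 0.1949·sin240.0°, -0.0964) = (-0.0975, -0.1688, -0.0964)
subtract pairs → two planes through P
plane₁₂: -0.5570x+0.3895y+0.1681z = 0.0094
Cramer: x(z) = -0.0127+0.1967z;  y(z) = 0.0061-0.1503z
into |P−O₁|² = l²: 1.0613z² + 0.1736z + -0.0553 = 0;  Δ = 0.2650;  z = -0.3243 or 0.1608 → z<0 root = -0.3243
x = -0.0765, y = 0.0548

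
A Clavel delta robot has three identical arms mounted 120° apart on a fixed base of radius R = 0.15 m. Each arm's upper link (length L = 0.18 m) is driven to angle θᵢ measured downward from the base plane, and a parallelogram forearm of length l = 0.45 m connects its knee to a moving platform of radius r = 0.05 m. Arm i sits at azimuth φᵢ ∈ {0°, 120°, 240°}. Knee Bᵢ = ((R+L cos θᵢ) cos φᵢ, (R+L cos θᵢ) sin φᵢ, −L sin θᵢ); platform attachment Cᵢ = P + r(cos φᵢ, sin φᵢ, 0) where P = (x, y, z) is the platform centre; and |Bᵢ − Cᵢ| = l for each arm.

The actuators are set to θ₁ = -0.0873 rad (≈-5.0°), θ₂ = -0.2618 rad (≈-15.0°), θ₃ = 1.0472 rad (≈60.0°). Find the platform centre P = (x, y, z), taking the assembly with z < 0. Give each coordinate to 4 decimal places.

φ1=0.0°: virtual centre (0.2793, 0.0000, 0.0157), radius l
arm 2 at φ=120.0°: ρ2 = 0.2739;  O2 = (-0.1369, 0.2372, 0.0466)
arm 3 at φ=240.0°: ρ3 = 0.1900;  O3 = (-0.0950, -0.1645, -0.1559)
|O₂|²−|O₁|² = -0.0011;  |O₃|²−|O₁|² = -0.0179
plane₁₂: -0.8325x+0.4744y+0.0618z = -0.0011
Cramer: x(z) = 0.0140-0.2264z;  y(z) = 0.0223-0.5276z
sphere 1 gives Az²+Bz+C=0 with A=1.3297, B=0.0652, C=-0.1314;  B²−4AC=0.7030;  roots -0.3398, 0.2908;  negative root z = -0.3398
x = 0.0910, y = 0.2016

(0.0910, 0.2016, -0.3398)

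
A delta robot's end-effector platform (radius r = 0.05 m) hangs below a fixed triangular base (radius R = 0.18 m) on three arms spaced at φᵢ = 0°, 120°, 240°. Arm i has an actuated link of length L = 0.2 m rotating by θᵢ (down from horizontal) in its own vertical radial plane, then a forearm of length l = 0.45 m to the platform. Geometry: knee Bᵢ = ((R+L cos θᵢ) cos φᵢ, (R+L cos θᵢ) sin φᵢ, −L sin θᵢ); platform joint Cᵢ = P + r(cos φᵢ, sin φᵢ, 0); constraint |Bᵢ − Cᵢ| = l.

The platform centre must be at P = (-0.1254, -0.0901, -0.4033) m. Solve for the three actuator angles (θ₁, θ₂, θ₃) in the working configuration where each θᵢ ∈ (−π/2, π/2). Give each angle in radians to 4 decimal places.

rotate P by −φ1: (-0.1254, -0.0901, -0.4033)
  e−x'=0.2554;  (l²−L²−(e−x')²−y'²−z²)/2L = -0.1837
  γ=atan2(-0.4033,0.2554)=-1.0063;  ψ=arccos(-0.3849)=1.9659;  θ1=γ+ψ≈0.9596
arm 2 (φ=120.0°): x'=-0.0153, y'=0.1536
  e−x'=0.1453;  (l²−L²−(e−x')²−y'²−z²)/2L = -0.1122
  θ2 = atan2(B,A) + arccos(C/0.4287) = 0.6107
rotate P by −φ3: (0.1407, -0.0635, -0.4033)
  A=-0.0107, B=-0.4033, C=(l²−L²−A²−y'²−z²)/(2L)=-0.0108
  γ=atan2(-0.4033,-0.0107)=-1.5974;  ψ=arccos(-0.0267)=1.5975;  θ3=γ+ψ≈0.0001

θ₁ = 0.9596, θ₂ = 0.6107, θ₃ = 0.0001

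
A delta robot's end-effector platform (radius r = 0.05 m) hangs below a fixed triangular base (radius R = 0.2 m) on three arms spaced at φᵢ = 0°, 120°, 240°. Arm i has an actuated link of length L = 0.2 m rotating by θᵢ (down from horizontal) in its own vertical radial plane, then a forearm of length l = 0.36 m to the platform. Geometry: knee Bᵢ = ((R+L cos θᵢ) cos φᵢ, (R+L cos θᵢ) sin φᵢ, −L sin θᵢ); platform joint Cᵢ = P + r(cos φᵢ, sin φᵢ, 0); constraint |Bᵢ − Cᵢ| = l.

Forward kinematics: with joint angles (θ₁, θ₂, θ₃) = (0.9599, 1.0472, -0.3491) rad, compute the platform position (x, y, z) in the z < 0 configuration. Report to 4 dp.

(-0.0622, -0.1324, -0.2358)

centre 1 = (0.2647·cos0.0°, 0.2647·sin0.0°, -0.1638) = (0.2647, 0.0000, -0.1638)
arm 2 at φ=120.0°: (R−r)+L cos θ2 = 0.2500;  centre 2 = (-0.1250, 0.2165, -0.1732)
arm 3 at φ=240.0°: (R−r)+L cos θ3 = 0.3379;  centre 3 = (-0.1690, -0.2927, 0.0684)
|centre ₂|²−|centre ₁|² = -0.0044;  |centre ₃|²−|centre ₁|² = 0.0220
plane₁₂: -0.7794x+0.4330y+-0.0188z = -0.0044
Cramer: x(z) = -0.0083+0.2286z;  y(z) = -0.0252+0.4548z
sphere 1 gives Az²+Bz+C=0 with A=1.2591, B=0.1799, C=-0.0276;  B²−4AC=0.1712;  roots -0.2358, 0.0929;  negative root z = -0.2358
x = -0.0622, y = -0.1324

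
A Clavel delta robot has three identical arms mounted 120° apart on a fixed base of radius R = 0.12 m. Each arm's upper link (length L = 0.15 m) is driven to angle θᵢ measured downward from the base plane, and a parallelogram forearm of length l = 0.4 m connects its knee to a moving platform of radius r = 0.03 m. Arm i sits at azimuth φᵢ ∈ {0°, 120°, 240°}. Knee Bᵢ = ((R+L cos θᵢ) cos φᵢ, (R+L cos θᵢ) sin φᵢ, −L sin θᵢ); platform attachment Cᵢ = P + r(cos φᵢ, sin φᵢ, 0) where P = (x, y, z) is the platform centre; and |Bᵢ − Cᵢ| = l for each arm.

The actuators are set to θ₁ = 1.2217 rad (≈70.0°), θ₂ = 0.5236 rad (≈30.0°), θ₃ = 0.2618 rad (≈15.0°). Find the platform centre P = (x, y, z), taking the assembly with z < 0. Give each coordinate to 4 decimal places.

φ1=0.0°: virtual centre (0.1413, 0.0000, -0.1410), radius l
arm 2 at φ=120.0°: ρ2 = 0.2199;  centre 2 = (-0.1100, 0.1904, -0.0750)
arm 3 at φ=240.0°: ρ3 = 0.2349;  centre 3 = (-0.1174, -0.2034, -0.0388)
subtract pairs → two planes through P
linear system: -0.5025x+0.3809y = 0.0141−0.1319z; -0.5175x+-0.4068y = 0.0168−0.2043z
det = 0.4016;  x = -0.0303+0.3274z,  y = -0.0028+0.0856z
sphere 1 gives Az²+Bz+C=0 with A=1.1145, B=0.1690, C=-0.1107;  B²−4AC=0.5220;  roots -0.4000, 0.2483;  negative root z = -0.4000
x = -0.1613, y = -0.0371

(-0.1613, -0.0371, -0.4000)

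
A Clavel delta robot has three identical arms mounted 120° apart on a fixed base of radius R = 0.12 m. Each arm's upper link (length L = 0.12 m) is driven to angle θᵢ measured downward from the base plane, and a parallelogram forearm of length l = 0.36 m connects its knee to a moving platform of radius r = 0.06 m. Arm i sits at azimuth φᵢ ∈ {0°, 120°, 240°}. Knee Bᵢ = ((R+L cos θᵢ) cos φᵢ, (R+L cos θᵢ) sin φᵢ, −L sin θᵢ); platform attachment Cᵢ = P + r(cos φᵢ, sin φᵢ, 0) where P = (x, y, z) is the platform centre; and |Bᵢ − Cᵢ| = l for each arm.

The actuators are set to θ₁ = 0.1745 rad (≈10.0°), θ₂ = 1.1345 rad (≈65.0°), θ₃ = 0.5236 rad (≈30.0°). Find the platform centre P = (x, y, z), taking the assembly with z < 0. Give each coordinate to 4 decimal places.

φ1=0.0°: virtual centre (0.1782, 0.0000, -0.0208), radius l
φ2=120.0°: virtual centre (-0.0554, 0.0959, -0.1088), radius l
O3 = (0.1639·cos240.0°, 0.1639·sin240.0°, -0.0600) = (-0.0820, -0.1420, -0.0600)
eliminate P² terms by subtracting sphere 1 from 2 and 3
plane₁₂: -0.4671x+0.1918y+-0.1758z = -0.0081
det = 0.2324;  x = 0.0113+-0.2795z,  y = -0.0147+0.2363z
quadratic in z: (1.1339)z²+(0.1280)z+(-0.1011)=0, √Δ=0.6892 → z ∈ {-0.3603, 0.2474}; z = -0.3603 (taking z<0)
x = 0.1120, y = -0.0998

(0.1120, -0.0998, -0.3603)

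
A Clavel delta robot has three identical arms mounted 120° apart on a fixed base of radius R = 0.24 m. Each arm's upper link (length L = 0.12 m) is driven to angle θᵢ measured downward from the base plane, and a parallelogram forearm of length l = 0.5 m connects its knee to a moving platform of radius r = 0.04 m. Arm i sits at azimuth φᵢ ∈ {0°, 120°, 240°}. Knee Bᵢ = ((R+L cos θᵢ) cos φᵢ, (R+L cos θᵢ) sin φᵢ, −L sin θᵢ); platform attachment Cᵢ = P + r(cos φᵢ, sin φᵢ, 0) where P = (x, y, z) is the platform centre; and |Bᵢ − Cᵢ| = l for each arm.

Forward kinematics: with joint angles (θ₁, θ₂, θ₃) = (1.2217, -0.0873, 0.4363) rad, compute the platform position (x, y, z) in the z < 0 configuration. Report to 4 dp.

O1 = (0.2410·cos0.0°, 0.2410·sin0.0°, -0.1128) = (0.2410, 0.0000, -0.1128)
φ2=120.0°: virtual centre (-0.1598, 0.2767, 0.0105), radius l
φ3=240.0°: virtual centre (-0.1544, -0.2674, -0.0507), radius l
subtract pairs → two planes through P
plane₁₂: -0.8016x+0.5535y+0.2464z = 0.0314
det = 0.8664;  x = -0.0367+0.2314z,  y = 0.0036+-0.1101z
sphere 1 gives Az²+Bz+C=0 with A=1.0657, B=0.0962, C=-0.1601;  B²−4AC=0.6919;  roots -0.4354, 0.3451;  negative root z = -0.4354
x = -0.1374, y = 0.0516

(-0.1374, 0.0516, -0.4354)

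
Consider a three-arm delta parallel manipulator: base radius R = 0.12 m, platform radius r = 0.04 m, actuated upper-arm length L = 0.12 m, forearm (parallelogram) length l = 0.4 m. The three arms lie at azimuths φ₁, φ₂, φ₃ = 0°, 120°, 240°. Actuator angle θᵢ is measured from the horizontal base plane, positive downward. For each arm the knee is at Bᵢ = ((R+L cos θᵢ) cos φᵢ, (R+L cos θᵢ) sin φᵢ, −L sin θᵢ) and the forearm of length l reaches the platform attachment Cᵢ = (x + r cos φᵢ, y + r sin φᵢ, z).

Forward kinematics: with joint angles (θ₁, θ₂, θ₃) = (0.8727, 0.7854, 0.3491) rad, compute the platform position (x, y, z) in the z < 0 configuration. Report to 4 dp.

arm 1 at φ=0.0°: (R−r)+L cos θ1 = 0.1571;  centre 1 = (0.1571, 0.0000, -0.0919)
centre 2 = (0.1649·cos120.0°, 0.1649·sin120.0°, -0.0849) = (-0.0824, 0.1428, -0.0849)
φ3=240.0°: virtual centre (-0.0964, -0.1669, -0.0410), radius l
eliminate P² terms by subtracting sphere 1 from 2 and 3
linear system: -0.4791x+0.2855y = 0.0012−0.0142z; -0.5070x+-0.3339y = 0.0057−0.1018z
Cramer: x(z) = -0.0067+0.1109z;  y(z) = -0.0069+0.1365z
into |P−centre ₁|² = l²: 1.0309z² + 0.1456z + -0.1247 = 0;  Δ = 0.5353;  z = -0.4255 or 0.2842 → z<0 root = -0.4255
x = -0.0539, y = -0.0650

(-0.0539, -0.0650, -0.4255)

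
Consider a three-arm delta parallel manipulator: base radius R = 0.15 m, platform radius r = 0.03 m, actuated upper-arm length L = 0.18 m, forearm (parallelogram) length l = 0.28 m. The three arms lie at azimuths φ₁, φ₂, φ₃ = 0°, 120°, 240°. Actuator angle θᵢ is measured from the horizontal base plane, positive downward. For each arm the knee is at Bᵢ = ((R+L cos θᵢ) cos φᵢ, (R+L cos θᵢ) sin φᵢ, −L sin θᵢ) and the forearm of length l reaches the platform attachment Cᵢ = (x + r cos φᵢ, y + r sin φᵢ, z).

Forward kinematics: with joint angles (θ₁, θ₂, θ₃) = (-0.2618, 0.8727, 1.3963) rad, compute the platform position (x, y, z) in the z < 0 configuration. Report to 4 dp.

(0.1237, 0.0653, -0.1660)

arm 1 at φ=0.0°: (R−r)+L cos θ1 = 0.2939;  O1 = (0.2939, 0.0000, 0.0466)
φ2=120.0°: virtual centre (-0.1178, 0.2041, -0.1379), radius l
O3 = (0.1513·cos240.0°, 0.1513·sin240.0°, -0.1773) = (-0.0756, -0.1310, -0.1773)
subtract pairs → two planes through P
[-0.8234 0.4082 -0.3690]·P = -0.0140;  [-0.7390 -0.2620 -0.4477]·P = -0.0342
Cramer: x(z) = 0.0341-0.5401z;  y(z) = 0.0345-0.1855z
into |P−O₁|² = l²: 1.3261z² + 0.1746z + -0.0075 = 0;  Δ = 0.0705;  z = -0.1660 or 0.0343 → z<0 root = -0.1660
x = 0.1237, y = 0.0653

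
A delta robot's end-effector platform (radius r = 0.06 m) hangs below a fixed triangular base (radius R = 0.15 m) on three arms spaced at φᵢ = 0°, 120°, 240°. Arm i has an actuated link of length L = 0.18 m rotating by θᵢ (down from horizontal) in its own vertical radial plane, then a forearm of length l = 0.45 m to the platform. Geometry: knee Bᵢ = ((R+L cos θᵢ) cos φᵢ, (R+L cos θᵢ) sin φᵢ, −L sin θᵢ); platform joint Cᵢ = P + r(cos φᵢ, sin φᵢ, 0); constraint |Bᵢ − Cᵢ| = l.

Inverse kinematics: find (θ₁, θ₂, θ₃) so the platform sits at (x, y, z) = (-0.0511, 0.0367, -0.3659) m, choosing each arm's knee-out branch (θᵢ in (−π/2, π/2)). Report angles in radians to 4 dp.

θ₁ = 0.2619, θ₂ = -0.1747, θ₃ = 0.0872

φ1=0.0° → target in arm frame (-0.0511, 0.0367)
  A=0.1411, B=-0.3659, C=(l²−L²−A²−y'²−z²)/(2L)=0.0416
  √(A²+B²)=0.3922;  θ1 = -1.2027+1.4646 ≈ 0.2619
rotate P by −φ2: (0.0573, 0.0259, -0.3659)
  A=0.0327, B=-0.3659, C=(l²−L²−A²−y'²−z²)/(2L)=0.0958
  γ=atan2(-0.3659,0.0327)=-1.4818;  ψ=arccos(0.2607)=1.3070;  θ2=γ+ψ≈-0.1747
arm 3 (φ=240.0°): x'=-0.0062, y'=-0.0626
  A cos θ + B sin θ = C:  0.0962·cos θ + -0.3659·sin θ = 0.0640
  √(A²+B²)=0.3783;  θ3 = -1.3136+1.4008 ≈ 0.0872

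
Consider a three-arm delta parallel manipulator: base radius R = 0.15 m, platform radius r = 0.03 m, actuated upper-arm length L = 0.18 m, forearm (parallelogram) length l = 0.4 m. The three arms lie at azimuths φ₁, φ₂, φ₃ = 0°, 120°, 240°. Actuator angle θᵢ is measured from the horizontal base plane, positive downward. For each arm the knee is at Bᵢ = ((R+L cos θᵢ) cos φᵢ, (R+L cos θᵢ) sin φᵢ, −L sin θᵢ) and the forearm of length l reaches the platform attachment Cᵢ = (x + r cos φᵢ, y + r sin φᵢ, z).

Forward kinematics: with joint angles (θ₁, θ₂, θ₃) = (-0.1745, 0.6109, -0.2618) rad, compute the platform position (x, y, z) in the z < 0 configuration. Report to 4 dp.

(0.0429, -0.0891, -0.2643)

arm 1 at φ=0.0°: e+L cos θ1 = 0.2973;  S1 = (0.2973, 0.0000, 0.0313)
φ2=120.0°: virtual centre (-0.1337, 0.2316, -0.1032), radius l
S3 = (0.2939·cos240.0°, 0.2939·sin240.0°, 0.0466) = (-0.1469, -0.2545, 0.0466)
subtract pairs → two planes through P
[-0.8620 0.4632 -0.2690]·P = -0.0072;  [-0.8884 -0.5090 0.0307]·P = -0.0008
det = 0.8503;  x = 0.0047+-0.1443z,  y = -0.0067+0.3122z
quadratic in z: (1.1183)z²+(0.0178)z+(-0.0734)=0, √Δ=0.5733 → z ∈ {-0.2643, 0.2484}; z = -0.2643 (taking z<0)
x = 0.0429, y = -0.0891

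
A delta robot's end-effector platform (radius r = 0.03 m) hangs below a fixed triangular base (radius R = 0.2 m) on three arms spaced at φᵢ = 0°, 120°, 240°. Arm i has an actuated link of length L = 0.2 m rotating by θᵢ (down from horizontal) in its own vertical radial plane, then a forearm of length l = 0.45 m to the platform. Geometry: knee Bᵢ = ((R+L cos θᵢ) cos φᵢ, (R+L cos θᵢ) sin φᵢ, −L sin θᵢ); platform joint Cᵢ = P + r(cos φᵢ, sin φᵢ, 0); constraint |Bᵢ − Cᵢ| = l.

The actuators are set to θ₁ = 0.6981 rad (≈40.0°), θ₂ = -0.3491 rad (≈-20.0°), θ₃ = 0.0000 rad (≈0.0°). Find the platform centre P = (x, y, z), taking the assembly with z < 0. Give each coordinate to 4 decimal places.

S1 = (0.3232·cos0.0°, 0.3232·sin0.0°, -0.1286) = (0.3232, 0.0000, -0.1286)
S2 = (0.3579·cos120.0°, 0.3579·sin120.0°, 0.0684) = (-0.1790, 0.3100, 0.0684)
φ3=240.0°: virtual centre (-0.1850, -0.3204, 0.0000), radius l
|S₂|²−|S₁|² = 0.0118;  |S₃|²−|S₁|² = 0.0159
[-1.0044 0.6200 0.3939]·P = 0.0118;  [-1.0164 -0.6409 0.2571]·P = 0.0159
det = 1.2738;  x = -0.0137+0.3233z,  y = -0.0031+-0.1116z
quadratic in z: (1.1170)z²+(0.0400)z+(-0.0725)=0, √Δ=0.5704 → z ∈ {-0.2732, 0.2375}; z = -0.2732 (taking z<0)
x = -0.1020, y = 0.0274

(-0.1020, 0.0274, -0.2732)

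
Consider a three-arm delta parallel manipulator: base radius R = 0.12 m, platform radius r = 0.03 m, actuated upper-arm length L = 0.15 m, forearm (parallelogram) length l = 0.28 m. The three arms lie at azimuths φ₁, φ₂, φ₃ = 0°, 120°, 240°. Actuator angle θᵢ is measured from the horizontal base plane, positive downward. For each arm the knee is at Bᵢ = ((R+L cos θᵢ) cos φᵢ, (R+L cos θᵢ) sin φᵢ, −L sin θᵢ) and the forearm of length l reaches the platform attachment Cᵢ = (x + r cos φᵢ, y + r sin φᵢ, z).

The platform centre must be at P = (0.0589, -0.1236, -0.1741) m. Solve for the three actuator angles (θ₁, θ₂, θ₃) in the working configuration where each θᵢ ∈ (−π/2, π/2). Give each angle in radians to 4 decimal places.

θ₁ = -0.0003, θ₂ = 1.2215, θ₃ = -0.1740

φ1=0.0° → target in arm frame (0.0589, -0.1236)
  A cos θ + B sin θ = C:  0.0311·cos θ + -0.1741·sin θ = 0.0312
  √(A²+B²)=0.1769;  θ1 = -1.3940+1.3937 ≈ -0.0003
rotate P by −φ2: (-0.1365, 0.0108, -0.1741)
  e−x'=0.2265;  (l²−L²−(e−x')²−y'²−z²)/2L = -0.0861
  γ=atan2(-0.1741,0.2265)=-0.6554;  ψ=arccos(-0.3013)=1.8769;  θ2=γ+ψ≈1.2215
φ3=240.0° → target in arm frame (0.0776, 0.1128)
  A=0.0124, B=-0.1741, C=(l²−L²−A²−y'²−z²)/(2L)=0.0424
  √(A²+B²)=0.1745;  θ3 = -1.4996+1.3256 ≈ -0.1740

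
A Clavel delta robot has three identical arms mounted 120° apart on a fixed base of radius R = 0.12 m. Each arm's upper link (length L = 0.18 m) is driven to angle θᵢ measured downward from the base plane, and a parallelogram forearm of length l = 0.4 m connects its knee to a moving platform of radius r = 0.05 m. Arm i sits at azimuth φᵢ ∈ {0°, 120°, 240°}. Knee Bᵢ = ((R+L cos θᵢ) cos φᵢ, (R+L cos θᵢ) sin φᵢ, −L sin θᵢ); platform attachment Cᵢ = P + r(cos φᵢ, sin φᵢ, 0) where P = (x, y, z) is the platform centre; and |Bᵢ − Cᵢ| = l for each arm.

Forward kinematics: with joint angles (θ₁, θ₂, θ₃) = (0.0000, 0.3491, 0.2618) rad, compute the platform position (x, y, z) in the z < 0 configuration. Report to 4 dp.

(0.0524, -0.0135, -0.3475)

arm 1 at φ=0.0°: ρ1 = 0.2500;  O1 = (0.2500, 0.0000, 0.0000)
arm 2 at φ=120.0°: ρ2 = 0.2391;  O2 = (-0.1196, 0.2071, -0.0616)
arm 3 at φ=240.0°: ρ3 = 0.2439;  O3 = (-0.1219, -0.2112, -0.0466)
subtract pairs → two planes through P
[-0.7391 0.4142 -0.1231]·P = -0.0015;  [-0.7439 -0.4224 -0.0932]·P = -0.0009
Cramer: x(z) = 0.0016-0.1461z;  y(z) = -0.0008+0.0366z
into |P−O₁|² = l²: 1.0227z² + 0.0725z + -0.0983 = 0;  Δ = 0.4074;  z = -0.3475 or 0.2766 → z<0 root = -0.3475
x = 0.0524, y = -0.0135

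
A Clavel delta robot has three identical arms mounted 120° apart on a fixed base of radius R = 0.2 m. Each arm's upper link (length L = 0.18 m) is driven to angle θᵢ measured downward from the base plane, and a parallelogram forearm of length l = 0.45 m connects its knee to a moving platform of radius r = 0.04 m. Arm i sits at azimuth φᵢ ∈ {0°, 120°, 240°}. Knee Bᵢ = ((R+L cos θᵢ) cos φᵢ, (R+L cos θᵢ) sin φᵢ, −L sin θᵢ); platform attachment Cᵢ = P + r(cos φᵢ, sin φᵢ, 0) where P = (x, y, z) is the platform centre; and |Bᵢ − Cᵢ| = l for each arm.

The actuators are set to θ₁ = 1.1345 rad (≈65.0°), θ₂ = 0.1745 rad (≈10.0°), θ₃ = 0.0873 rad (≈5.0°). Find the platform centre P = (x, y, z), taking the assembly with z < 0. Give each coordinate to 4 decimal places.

(-0.1661, -0.0100, -0.3648)

centre 1 = (0.2361·cos0.0°, 0.2361·sin0.0°, -0.1631) = (0.2361, 0.0000, -0.1631)
arm 2 at φ=120.0°: e+L cos θ2 = 0.3373;  centre 2 = (-0.1686, 0.2921, -0.0313)
centre 3 = (0.3393·cos240.0°, 0.3393·sin240.0°, -0.0157) = (-0.1697, -0.2939, -0.0157)
eliminate P² terms by subtracting sphere 1 from 2 and 3
plane₁₂: -0.8094x+0.5842y+0.2638z = 0.0324
det = 0.9497;  x = -0.0404+0.3446z,  y = -0.0005+0.0259z
quadratic in z: (1.1194)z²+(0.1357)z+(-0.0995)=0, √Δ=0.6811 → z ∈ {-0.3648, 0.2436}; z = -0.3648 (taking z<0)
x = -0.1661, y = -0.0100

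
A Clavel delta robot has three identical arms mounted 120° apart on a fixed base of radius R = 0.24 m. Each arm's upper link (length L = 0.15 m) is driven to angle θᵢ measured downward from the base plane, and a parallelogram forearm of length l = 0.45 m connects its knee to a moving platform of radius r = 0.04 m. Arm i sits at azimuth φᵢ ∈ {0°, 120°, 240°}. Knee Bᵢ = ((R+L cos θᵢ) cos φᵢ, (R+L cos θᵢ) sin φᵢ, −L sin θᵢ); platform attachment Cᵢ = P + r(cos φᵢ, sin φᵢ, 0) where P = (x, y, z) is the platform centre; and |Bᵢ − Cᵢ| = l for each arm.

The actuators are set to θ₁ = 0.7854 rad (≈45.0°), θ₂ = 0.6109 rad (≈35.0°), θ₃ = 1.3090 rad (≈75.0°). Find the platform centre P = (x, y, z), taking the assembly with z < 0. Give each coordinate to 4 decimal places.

arm 1 at φ=0.0°: ρ1 = 0.3061;  O1 = (0.3061, 0.0000, -0.1061)
O2 = (0.3229·cos120.0°, 0.3229·sin120.0°, -0.0860) = (-0.1614, 0.2796, -0.0860)
φ3=240.0°: virtual centre (-0.1194, -0.2068, -0.1449), radius l
|O₂|²−|O₁|² = 0.0067;  |O₃|²−|O₁|² = -0.0269
plane₁₂: -0.9350x+0.5592y+0.0401z = 0.0067
det = 0.8626;  x = 0.0142+-0.0311z,  y = 0.0358+-0.1237z
quadratic in z: (1.0163)z²+(0.2215)z+(-0.1048)=0, √Δ=0.6892 → z ∈ {-0.4481, 0.2301}; z = -0.4481 (taking z<0)
x = 0.0282, y = 0.0912

(0.0282, 0.0912, -0.4481)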